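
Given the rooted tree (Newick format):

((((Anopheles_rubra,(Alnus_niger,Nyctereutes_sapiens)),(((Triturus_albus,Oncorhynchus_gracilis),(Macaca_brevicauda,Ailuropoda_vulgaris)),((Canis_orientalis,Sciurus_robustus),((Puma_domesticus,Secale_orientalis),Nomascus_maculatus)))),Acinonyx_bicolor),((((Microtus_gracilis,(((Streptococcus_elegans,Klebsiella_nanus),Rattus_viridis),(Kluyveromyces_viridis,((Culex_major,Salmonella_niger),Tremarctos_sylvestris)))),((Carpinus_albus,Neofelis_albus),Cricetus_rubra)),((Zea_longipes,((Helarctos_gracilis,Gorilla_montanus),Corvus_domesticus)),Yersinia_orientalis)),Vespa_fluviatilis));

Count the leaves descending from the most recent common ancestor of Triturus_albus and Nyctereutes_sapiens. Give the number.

12

The MRCA of Triturus_albus and Nyctereutes_sapiens is the node subtending ((Anopheles_rubra,(Alnus_niger,Nyctereutes_sapiens)),(((Triturus_albus,Oncorhynchus_gracilis),(Macaca_brevicauda,Ailuropoda_vulgaris)),((Canis_orientalis,Sciurus_robustus),((Puma_domesticus,Secale_orientalis),Nomascus_maculatus)))).
That clade contains 12 terminal taxa: Ailuropoda_vulgaris, Alnus_niger, Anopheles_rubra, Canis_orientalis, Macaca_brevicauda, Nomascus_maculatus, Nyctereutes_sapiens, Oncorhynchus_gracilis, Puma_domesticus, Sciurus_robustus, Secale_orientalis, Triturus_albus.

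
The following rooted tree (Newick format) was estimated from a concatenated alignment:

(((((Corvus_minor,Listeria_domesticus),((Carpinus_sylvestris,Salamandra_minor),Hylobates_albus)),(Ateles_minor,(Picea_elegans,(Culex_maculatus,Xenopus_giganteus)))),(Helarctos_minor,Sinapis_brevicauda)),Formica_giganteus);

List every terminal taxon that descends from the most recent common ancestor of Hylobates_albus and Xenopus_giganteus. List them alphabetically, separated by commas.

Ateles_minor, Carpinus_sylvestris, Corvus_minor, Culex_maculatus, Hylobates_albus, Listeria_domesticus, Picea_elegans, Salamandra_minor, Xenopus_giganteus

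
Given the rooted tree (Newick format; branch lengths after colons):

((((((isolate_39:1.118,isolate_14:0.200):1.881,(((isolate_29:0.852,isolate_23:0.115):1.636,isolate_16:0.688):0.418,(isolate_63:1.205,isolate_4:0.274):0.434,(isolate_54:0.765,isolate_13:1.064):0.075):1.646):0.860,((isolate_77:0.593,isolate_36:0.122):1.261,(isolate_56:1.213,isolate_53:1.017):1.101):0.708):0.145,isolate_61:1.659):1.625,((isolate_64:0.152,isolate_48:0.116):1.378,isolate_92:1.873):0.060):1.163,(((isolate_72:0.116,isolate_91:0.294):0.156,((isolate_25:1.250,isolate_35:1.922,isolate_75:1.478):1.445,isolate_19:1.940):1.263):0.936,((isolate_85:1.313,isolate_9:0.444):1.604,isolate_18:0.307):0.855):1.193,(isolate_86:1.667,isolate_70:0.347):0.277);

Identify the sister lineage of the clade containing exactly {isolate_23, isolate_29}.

isolate_16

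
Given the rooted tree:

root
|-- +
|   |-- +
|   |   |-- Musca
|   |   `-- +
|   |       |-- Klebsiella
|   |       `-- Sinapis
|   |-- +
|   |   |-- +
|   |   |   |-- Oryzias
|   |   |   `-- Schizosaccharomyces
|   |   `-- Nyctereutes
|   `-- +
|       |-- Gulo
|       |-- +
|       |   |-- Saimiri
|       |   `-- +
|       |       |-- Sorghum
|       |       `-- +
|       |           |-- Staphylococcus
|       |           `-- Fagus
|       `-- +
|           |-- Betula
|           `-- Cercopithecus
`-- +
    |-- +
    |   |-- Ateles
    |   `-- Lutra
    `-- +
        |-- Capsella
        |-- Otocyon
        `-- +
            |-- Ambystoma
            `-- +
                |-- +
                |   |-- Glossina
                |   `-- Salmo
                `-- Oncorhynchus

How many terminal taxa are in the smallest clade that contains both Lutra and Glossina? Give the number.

The MRCA of Lutra and Glossina is the node subtending ((Ateles,Lutra),(Capsella,Otocyon,(Ambystoma,((Glossina,Salmo),Oncorhynchus)))).
That clade contains 8 terminal taxa: Ambystoma, Ateles, Capsella, Glossina, Lutra, Oncorhynchus, Otocyon, Salmo.

8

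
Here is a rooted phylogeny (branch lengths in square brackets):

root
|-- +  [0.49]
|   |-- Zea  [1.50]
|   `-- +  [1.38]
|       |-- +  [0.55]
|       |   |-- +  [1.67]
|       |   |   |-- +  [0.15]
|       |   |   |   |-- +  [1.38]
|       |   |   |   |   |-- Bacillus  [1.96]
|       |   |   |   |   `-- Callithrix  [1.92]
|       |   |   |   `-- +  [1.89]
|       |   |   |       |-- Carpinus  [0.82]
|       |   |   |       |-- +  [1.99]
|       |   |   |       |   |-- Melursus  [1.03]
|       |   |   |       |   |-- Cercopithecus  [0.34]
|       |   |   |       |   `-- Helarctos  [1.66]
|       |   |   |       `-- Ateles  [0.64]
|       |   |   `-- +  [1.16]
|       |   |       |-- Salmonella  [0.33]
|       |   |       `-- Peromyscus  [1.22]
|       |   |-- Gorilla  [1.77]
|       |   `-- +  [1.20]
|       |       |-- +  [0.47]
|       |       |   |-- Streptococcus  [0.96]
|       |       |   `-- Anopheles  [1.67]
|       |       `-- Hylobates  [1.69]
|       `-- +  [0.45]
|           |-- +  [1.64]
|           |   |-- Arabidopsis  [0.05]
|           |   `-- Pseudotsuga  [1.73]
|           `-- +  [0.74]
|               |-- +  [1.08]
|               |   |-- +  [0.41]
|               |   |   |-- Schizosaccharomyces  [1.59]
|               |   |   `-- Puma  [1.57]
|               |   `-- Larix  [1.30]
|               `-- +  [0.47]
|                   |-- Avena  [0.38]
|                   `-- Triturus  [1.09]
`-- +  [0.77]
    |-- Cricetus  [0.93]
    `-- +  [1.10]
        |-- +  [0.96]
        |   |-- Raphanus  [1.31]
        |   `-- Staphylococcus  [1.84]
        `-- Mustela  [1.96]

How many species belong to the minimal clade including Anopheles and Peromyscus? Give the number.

The MRCA of Anopheles and Peromyscus is the node subtending ((((Bacillus,Callithrix),(Carpinus,(Melursus,Cercopithecus,Helarctos),Ateles)),(Salmonella,Peromyscus)),Gorilla,((Streptococcus,Anopheles),Hylobates)).
That clade contains 13 terminal taxa: Anopheles, Ateles, Bacillus, Callithrix, Carpinus, Cercopithecus, Gorilla, Helarctos, Hylobates, Melursus, Peromyscus, Salmonella, Streptococcus.

13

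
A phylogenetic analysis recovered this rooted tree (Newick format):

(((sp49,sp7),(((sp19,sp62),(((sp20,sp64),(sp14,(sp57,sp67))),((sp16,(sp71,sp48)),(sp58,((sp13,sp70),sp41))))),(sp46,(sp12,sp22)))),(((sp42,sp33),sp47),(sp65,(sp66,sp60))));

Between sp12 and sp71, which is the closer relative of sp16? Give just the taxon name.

sp71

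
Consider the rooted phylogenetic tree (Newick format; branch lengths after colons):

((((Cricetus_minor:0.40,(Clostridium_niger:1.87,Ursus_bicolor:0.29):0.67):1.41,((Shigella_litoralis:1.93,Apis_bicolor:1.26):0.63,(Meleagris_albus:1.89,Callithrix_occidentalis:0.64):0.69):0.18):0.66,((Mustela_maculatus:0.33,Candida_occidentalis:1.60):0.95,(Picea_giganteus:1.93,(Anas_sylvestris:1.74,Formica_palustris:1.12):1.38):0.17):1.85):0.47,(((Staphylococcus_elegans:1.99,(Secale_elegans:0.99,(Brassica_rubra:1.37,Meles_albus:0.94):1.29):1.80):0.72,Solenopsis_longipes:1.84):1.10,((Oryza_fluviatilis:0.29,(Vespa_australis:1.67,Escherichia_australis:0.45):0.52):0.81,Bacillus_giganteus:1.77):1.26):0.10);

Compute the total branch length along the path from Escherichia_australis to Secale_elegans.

The path runs Escherichia_australis → … → MRCA → … → Secale_elegans; the MRCA is the node subtending (((Staphylococcus_elegans,(Secale_elegans,(Brassica_rubra,Meles_albus))),Solenopsis_longipes),((Oryza_fluviatilis,(Vespa_australis,Escherichia_australis)),Bacillus_giganteus)).
Branch lengths along that path: 0.45 + 0.52 + 0.81 + 1.26 + 1.10 + 0.72 + 1.80 + 0.99 = 7.65.

7.65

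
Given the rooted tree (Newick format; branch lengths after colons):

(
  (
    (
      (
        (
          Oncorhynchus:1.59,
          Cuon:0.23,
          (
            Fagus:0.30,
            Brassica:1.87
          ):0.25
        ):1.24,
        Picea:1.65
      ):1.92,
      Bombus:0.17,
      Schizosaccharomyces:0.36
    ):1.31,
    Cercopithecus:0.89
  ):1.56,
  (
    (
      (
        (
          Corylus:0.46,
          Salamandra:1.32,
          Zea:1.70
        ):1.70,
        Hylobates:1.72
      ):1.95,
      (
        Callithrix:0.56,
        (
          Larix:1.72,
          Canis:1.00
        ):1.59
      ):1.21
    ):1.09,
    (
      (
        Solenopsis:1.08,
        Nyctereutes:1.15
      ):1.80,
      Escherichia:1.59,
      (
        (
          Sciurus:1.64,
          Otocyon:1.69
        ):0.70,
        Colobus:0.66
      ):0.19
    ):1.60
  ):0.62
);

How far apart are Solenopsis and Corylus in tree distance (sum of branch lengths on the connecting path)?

The path runs Solenopsis → … → MRCA → … → Corylus; the MRCA is the node subtending ((((Corylus,Salamandra,Zea),Hylobates),(Callithrix,(Larix,Canis))),((Solenopsis,Nyctereutes),Escherichia,((Sciurus,Otocyon),Colobus))).
Branch lengths along that path: 1.08 + 1.80 + 1.60 + 1.09 + 1.95 + 1.70 + 0.46 = 9.68.

9.68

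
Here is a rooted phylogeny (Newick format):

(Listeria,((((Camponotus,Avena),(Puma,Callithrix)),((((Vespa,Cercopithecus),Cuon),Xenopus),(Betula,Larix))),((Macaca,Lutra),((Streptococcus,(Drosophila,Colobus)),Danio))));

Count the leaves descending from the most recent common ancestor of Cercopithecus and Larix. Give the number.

The MRCA of Cercopithecus and Larix is the node subtending ((((Vespa,Cercopithecus),Cuon),Xenopus),(Betula,Larix)).
That clade contains 6 terminal taxa: Betula, Cercopithecus, Cuon, Larix, Vespa, Xenopus.

6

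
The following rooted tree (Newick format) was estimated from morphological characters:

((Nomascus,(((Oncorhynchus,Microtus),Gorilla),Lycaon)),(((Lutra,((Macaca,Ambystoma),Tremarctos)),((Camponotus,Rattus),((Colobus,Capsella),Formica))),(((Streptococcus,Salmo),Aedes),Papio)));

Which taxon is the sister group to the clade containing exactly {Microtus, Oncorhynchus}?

The clade containing exactly {Microtus, Oncorhynchus} attaches to the tree at the node subtending ((Oncorhynchus,Microtus),Gorilla).
The other lineage descending from that same node — the sister group — is the single tip Gorilla.

Gorilla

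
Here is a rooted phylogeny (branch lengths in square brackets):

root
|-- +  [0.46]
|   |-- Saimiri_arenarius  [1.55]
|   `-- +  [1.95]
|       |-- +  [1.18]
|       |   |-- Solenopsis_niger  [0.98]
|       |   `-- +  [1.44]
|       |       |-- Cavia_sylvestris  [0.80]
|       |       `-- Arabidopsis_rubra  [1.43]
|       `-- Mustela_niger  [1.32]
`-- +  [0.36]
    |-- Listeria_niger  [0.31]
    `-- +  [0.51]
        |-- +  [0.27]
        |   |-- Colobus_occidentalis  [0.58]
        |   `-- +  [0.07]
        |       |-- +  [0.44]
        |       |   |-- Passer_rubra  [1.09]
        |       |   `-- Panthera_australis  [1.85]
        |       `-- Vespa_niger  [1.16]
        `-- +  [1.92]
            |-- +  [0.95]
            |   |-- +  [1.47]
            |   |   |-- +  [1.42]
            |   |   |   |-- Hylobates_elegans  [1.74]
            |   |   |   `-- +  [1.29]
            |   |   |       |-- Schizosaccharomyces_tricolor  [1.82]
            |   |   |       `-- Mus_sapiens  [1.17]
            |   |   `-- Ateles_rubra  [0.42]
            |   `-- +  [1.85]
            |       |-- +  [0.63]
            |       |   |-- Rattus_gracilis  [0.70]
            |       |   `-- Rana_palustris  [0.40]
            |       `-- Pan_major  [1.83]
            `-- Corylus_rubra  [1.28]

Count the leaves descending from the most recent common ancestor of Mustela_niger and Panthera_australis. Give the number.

The MRCA of Mustela_niger and Panthera_australis is the root, so the clade is the entire tree.
That clade contains 18 terminal taxa: Arabidopsis_rubra, Ateles_rubra, Cavia_sylvestris, Colobus_occidentalis, Corylus_rubra, Hylobates_elegans, Listeria_niger, Mus_sapiens, Mustela_niger, Pan_major, Panthera_australis, Passer_rubra, Rana_palustris, Rattus_gracilis, Saimiri_arenarius, Schizosaccharomyces_tricolor, Solenopsis_niger, Vespa_niger.

18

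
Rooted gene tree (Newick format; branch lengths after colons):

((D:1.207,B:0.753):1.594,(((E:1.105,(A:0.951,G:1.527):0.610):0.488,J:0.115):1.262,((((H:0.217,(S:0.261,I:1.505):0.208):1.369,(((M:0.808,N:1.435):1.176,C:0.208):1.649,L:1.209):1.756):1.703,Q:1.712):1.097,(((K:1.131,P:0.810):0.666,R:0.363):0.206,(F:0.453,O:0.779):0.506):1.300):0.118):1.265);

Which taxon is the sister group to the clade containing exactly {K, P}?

R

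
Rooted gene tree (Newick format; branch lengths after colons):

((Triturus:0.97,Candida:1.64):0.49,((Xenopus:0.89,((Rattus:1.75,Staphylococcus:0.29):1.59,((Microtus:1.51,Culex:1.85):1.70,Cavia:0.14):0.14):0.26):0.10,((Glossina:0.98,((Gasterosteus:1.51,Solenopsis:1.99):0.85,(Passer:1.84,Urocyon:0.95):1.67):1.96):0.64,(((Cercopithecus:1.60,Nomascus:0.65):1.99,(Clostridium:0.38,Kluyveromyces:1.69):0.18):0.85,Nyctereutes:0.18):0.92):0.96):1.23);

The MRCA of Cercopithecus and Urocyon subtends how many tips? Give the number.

10

The MRCA of Cercopithecus and Urocyon is the node subtending ((Glossina,((Gasterosteus,Solenopsis),(Passer,Urocyon))),(((Cercopithecus,Nomascus),(Clostridium,Kluyveromyces)),Nyctereutes)).
That clade contains 10 terminal taxa: Cercopithecus, Clostridium, Gasterosteus, Glossina, Kluyveromyces, Nomascus, Nyctereutes, Passer, Solenopsis, Urocyon.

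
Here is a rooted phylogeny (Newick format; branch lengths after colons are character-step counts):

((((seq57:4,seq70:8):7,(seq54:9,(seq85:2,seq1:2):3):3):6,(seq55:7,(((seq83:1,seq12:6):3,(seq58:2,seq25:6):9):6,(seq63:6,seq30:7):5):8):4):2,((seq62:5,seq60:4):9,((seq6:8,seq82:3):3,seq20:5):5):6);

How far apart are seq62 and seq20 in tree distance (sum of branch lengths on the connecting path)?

24

The path runs seq62 → … → MRCA → … → seq20; the MRCA is the node subtending ((seq62,seq60),((seq6,seq82),seq20)).
Branch lengths along that path: 5 + 9 + 5 + 5 = 24.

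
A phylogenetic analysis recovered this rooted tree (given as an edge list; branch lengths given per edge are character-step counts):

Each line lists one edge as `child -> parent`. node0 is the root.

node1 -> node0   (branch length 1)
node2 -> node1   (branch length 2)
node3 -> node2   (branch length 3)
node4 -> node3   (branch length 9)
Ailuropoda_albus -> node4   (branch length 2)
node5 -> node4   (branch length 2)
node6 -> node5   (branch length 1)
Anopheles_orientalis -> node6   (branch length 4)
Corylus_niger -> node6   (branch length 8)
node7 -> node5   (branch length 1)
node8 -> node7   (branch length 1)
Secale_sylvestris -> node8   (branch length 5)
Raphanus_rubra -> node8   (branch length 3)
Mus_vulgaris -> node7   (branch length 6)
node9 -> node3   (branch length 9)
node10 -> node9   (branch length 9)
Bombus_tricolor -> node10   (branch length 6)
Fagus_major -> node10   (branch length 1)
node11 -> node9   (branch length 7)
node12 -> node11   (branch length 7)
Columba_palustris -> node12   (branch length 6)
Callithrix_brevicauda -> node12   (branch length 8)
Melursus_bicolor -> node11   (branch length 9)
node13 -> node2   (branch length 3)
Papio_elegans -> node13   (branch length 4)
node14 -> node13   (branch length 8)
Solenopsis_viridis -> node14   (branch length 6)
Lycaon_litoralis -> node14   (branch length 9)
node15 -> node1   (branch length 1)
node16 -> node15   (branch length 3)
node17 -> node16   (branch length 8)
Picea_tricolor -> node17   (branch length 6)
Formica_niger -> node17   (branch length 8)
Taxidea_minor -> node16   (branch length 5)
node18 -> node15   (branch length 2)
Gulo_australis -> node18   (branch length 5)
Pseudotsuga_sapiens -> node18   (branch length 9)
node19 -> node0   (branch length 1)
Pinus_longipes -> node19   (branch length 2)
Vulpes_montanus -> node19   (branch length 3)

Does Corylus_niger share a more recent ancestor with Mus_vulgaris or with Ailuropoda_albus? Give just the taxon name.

The MRCA of Corylus_niger and Mus_vulgaris subtends ((Anopheles_orientalis,Corylus_niger),((Secale_sylvestris,Raphanus_rubra),Mus_vulgaris)) (5 taxa).
The MRCA of Corylus_niger and Ailuropoda_albus subtends (Ailuropoda_albus,((Anopheles_orientalis,Corylus_niger),((Secale_sylvestris,Raphanus_rubra),Mus_vulgaris))) (6 taxa).
The first is nested inside the second, so Corylus_niger shares a more recent common ancestor with Mus_vulgaris.

Mus_vulgaris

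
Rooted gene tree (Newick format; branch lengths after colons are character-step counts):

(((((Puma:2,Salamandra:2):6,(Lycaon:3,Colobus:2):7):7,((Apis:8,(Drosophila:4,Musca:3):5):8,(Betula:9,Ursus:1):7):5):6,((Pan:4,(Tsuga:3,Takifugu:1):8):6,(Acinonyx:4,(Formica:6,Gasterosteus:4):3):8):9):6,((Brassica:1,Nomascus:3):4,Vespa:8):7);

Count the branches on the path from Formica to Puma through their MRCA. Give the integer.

8

The MRCA of Formica and Puma is the node subtending ((((Puma,Salamandra),(Lycaon,Colobus)),((Apis,(Drosophila,Musca)),(Betula,Ursus))),((Pan,(Tsuga,Takifugu)),(Acinonyx,(Formica,Gasterosteus)))).
From Formica up to that node: 4 branches. From Puma up to the same node: 4 branches. Total: 4 + 4 = 8.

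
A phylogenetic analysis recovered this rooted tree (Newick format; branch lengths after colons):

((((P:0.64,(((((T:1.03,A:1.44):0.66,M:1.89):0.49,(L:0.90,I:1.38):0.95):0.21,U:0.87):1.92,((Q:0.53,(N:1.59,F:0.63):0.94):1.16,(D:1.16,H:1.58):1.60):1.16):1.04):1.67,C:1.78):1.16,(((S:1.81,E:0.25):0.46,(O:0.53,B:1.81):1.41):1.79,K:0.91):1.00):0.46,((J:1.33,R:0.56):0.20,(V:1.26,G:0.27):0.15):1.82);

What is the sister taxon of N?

N attaches to the tree at the node subtending (N,F).
The other lineage descending from that same node — the sister group — is the single tip F.

F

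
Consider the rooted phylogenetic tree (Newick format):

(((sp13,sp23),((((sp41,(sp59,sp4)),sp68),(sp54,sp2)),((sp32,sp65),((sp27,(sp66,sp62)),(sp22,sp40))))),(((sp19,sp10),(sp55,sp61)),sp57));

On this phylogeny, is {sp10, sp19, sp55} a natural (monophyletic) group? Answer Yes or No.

No

The MRCA of the listed taxa subtends ((sp19,sp10),(sp55,sp61)).
That clade also contains sp61, which is not in the proposed group, so the group is not monophyletic.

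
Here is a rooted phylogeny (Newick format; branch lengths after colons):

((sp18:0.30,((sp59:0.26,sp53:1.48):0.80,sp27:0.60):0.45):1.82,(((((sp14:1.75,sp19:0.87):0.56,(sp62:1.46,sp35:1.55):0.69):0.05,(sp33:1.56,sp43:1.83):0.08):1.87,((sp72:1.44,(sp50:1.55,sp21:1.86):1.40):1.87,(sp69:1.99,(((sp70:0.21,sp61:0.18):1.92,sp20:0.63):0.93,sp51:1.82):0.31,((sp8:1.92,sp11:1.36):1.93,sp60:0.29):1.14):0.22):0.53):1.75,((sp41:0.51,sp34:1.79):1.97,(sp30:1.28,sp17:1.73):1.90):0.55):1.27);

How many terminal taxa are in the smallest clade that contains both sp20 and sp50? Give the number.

11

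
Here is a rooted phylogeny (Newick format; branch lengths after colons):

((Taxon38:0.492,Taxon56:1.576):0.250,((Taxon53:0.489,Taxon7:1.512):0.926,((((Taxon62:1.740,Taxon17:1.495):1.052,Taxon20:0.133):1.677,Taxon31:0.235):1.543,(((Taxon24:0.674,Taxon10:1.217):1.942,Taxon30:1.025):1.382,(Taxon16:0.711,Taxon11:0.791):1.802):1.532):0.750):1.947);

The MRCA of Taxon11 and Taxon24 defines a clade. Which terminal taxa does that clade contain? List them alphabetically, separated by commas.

Taxon10, Taxon11, Taxon16, Taxon24, Taxon30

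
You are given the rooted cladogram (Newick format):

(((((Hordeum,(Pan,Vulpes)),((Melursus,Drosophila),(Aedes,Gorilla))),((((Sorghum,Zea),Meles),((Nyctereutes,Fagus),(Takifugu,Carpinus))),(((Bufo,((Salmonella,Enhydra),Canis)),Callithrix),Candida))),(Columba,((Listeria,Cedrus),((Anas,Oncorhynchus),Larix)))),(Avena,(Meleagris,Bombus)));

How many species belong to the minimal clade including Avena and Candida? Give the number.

The MRCA of Avena and Candida is the root, so the clade is the entire tree.
That clade contains 29 terminal taxa: Aedes, Anas, Avena, Bombus, Bufo, Callithrix, Candida, Canis, Carpinus, Cedrus, Columba, Drosophila, Enhydra, Fagus, Gorilla, Hordeum, Larix, Listeria, Meleagris, Meles, Melursus, Nyctereutes, Oncorhynchus, Pan, Salmonella, Sorghum, Takifugu, Vulpes, Zea.

29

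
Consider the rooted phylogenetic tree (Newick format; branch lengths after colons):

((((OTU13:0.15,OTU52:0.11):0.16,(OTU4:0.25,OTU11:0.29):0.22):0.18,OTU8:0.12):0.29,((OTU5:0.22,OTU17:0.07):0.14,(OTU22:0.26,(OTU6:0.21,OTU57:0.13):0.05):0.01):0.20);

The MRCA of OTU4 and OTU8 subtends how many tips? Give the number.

5

The MRCA of OTU4 and OTU8 is the node subtending (((OTU13,OTU52),(OTU4,OTU11)),OTU8).
That clade contains 5 terminal taxa: OTU11, OTU13, OTU4, OTU52, OTU8.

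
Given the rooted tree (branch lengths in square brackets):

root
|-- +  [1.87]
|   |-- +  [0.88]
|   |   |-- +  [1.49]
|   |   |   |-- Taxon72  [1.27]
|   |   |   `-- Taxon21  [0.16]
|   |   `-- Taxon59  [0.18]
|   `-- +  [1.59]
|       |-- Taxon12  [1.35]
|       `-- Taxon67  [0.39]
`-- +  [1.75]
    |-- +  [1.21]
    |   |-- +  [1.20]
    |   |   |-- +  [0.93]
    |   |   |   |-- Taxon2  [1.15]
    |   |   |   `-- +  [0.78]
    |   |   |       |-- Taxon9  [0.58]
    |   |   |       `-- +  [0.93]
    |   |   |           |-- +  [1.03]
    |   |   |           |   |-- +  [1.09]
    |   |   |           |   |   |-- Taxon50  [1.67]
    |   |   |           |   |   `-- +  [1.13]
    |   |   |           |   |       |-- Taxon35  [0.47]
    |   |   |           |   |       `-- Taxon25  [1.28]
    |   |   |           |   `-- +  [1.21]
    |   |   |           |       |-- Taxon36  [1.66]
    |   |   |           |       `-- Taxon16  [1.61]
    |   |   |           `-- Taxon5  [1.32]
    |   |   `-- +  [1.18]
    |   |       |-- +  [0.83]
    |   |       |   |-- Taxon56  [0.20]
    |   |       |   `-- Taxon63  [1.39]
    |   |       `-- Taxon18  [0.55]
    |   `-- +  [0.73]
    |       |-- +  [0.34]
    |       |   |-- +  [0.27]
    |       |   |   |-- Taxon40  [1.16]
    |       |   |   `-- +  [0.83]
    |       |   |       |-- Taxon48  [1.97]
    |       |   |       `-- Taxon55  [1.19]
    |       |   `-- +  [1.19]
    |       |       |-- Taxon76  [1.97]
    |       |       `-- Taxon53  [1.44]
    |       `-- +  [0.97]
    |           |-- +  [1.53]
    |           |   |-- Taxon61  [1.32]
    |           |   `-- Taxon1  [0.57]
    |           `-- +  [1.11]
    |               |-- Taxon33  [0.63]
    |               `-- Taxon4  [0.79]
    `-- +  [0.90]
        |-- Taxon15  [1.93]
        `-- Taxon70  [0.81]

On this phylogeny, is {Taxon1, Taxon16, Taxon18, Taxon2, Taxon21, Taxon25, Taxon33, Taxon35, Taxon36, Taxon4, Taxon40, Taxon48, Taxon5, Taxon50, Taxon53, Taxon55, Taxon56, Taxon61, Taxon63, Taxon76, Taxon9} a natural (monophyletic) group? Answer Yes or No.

No

The MRCA of the listed taxa is the root, so the smallest clade containing them is the whole tree.
That clade also contains Taxon12, Taxon15, Taxon59, Taxon67, Taxon70, Taxon72, which are not in the proposed group, so the group is not monophyletic.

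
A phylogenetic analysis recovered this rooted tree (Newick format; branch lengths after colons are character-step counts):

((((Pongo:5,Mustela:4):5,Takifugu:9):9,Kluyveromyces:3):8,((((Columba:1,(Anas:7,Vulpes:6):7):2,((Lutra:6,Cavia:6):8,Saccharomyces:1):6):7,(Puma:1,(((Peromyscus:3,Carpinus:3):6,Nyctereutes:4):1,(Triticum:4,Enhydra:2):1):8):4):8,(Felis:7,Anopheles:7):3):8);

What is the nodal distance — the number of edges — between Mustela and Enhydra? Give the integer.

The MRCA of Mustela and Enhydra is the root of the tree.
From Mustela up to that node: 4 branches. From Enhydra up to the same node: 6 branches. Total: 4 + 6 = 10.

10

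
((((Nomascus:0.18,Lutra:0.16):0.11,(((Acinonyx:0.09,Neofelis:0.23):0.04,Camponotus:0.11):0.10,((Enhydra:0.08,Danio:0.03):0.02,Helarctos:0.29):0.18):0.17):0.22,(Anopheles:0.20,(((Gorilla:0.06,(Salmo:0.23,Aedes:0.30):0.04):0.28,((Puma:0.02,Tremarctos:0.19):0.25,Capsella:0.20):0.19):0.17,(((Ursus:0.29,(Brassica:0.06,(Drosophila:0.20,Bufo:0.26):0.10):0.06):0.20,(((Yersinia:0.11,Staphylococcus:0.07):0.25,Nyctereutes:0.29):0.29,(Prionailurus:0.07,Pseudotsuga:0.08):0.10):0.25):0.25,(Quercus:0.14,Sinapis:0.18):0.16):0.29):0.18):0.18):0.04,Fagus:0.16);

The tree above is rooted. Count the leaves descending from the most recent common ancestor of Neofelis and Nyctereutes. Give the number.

26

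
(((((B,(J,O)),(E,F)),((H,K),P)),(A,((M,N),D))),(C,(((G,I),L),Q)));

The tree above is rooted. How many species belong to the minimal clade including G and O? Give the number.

17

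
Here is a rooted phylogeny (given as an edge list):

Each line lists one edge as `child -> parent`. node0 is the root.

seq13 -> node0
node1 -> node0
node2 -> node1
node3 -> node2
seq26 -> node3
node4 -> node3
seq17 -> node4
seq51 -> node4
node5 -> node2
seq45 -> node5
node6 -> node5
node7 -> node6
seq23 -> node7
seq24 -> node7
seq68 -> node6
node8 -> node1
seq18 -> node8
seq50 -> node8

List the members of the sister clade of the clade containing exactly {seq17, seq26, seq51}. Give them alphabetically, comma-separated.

The clade containing exactly {seq17, seq26, seq51} attaches to the tree at the node subtending ((seq26,(seq17,seq51)),(seq45,((seq23,seq24),seq68))).
The other lineage descending from that same node — the sister group — is (seq45,((seq23,seq24),seq68)); its 4 tips in alphabetical order are the answer.

seq23, seq24, seq45, seq68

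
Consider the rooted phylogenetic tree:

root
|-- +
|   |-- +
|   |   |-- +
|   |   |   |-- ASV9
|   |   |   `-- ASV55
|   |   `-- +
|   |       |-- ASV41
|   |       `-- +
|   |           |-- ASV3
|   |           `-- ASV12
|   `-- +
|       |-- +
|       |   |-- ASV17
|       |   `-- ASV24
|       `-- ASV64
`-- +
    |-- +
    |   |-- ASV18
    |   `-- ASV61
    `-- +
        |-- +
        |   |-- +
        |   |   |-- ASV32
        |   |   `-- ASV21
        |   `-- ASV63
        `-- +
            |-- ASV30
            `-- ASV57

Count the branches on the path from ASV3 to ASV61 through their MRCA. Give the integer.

The MRCA of ASV3 and ASV61 is the root of the tree.
From ASV3 up to that node: 5 branches. From ASV61 up to the same node: 3 branches. Total: 5 + 3 = 8.

8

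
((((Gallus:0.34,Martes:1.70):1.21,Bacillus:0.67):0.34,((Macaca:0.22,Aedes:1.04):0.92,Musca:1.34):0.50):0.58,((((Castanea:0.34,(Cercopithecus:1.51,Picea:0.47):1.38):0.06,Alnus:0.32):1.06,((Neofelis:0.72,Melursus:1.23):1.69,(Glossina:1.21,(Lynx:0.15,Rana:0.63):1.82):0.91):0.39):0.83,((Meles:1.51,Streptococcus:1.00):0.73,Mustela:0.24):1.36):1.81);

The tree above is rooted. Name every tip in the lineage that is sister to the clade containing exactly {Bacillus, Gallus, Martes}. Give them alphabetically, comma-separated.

The clade containing exactly {Bacillus, Gallus, Martes} attaches to the tree at the node subtending (((Gallus,Martes),Bacillus),((Macaca,Aedes),Musca)).
The other lineage descending from that same node — the sister group — is ((Macaca,Aedes),Musca); its 3 tips in alphabetical order are the answer.

Aedes, Macaca, Musca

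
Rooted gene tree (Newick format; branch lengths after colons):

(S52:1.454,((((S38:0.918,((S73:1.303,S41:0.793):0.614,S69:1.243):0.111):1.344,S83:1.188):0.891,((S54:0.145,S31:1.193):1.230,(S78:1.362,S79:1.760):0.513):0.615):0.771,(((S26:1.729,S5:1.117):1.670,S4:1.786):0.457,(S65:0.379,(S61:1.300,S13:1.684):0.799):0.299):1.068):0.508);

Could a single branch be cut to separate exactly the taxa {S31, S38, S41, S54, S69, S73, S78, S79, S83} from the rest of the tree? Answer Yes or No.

The most recent common ancestor of these taxa subtends (((S38,((S73,S41),S69)),S83),((S54,S31),(S78,S79))).
That clade has exactly 9 tips — every listed taxon and nothing else — so the group is monophyletic.

Yes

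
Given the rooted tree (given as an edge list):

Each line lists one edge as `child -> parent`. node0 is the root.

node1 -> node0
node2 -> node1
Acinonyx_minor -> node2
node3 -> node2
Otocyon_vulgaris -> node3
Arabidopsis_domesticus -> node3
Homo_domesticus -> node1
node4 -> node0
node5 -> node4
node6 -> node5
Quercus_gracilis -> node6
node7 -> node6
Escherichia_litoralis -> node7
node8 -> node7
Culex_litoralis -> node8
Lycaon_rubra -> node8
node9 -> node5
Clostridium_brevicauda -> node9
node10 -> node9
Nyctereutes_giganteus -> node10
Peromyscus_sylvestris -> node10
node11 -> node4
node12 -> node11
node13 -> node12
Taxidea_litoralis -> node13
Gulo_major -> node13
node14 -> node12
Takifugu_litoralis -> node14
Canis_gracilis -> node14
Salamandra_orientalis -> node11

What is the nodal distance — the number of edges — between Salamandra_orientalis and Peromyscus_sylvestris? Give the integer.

The MRCA of Salamandra_orientalis and Peromyscus_sylvestris is the node subtending (((Quercus_gracilis,(Escherichia_litoralis,(Culex_litoralis,Lycaon_rubra))),(Clostridium_brevicauda,(Nyctereutes_giganteus,Peromyscus_sylvestris))),(((Taxidea_litoralis,Gulo_major),(Takifugu_litoralis,Canis_gracilis)),Salamandra_orientalis)).
From Salamandra_orientalis up to that node: 2 branches. From Peromyscus_sylvestris up to the same node: 4 branches. Total: 2 + 4 = 6.

6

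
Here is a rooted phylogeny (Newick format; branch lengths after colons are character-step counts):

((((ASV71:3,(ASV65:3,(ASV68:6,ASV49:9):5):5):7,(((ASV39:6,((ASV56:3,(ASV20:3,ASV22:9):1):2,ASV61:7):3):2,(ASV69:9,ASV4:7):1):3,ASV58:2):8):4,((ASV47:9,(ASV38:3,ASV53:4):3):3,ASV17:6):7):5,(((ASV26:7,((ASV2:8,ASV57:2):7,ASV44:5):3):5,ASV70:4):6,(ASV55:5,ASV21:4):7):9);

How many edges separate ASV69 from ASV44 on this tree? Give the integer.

The MRCA of ASV69 and ASV44 is the root of the tree.
From ASV69 up to that node: 6 branches. From ASV44 up to the same node: 5 branches. Total: 6 + 5 = 11.

11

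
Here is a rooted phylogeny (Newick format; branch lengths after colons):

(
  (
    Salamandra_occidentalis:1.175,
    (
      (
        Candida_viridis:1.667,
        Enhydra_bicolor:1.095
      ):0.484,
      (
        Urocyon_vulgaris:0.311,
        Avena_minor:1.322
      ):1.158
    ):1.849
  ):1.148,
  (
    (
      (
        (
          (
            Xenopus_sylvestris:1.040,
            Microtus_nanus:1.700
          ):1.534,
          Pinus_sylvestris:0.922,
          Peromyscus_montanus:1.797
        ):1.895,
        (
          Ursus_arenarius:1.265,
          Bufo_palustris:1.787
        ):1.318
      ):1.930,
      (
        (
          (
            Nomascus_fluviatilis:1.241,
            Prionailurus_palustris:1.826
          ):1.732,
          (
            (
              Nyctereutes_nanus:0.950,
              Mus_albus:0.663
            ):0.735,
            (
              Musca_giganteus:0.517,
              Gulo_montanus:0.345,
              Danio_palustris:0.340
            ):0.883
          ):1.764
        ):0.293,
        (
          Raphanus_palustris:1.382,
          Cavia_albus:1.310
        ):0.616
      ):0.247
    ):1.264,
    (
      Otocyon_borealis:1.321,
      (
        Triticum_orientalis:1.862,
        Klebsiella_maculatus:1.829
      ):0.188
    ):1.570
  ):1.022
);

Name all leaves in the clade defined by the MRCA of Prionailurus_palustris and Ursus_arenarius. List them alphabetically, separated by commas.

Tracing Prionailurus_palustris: it sits inside (Nomascus_fluviatilis,Prionailurus_palustris).
Tracing Ursus_arenarius: it sits inside (Ursus_arenarius,Bufo_palustris).
The smallest clade enclosing both is ((((Xenopus_sylvestris,Microtus_nanus),Pinus_sylvestris,Peromyscus_montanus),(Ursus_arenarius,Bufo_palustris)),(((Nomascus_fluviatilis,Prionailurus_palustris),((Nyctereutes_nanus,Mus_albus),(Musca_giganteus,Gulo_montanus,Danio_palustris))),(Raphanus_palustris,Cavia_albus))); the answer is its 15 terminal taxa in alphabetical order.

Bufo_palustris, Cavia_albus, Danio_palustris, Gulo_montanus, Microtus_nanus, Mus_albus, Musca_giganteus, Nomascus_fluviatilis, Nyctereutes_nanus, Peromyscus_montanus, Pinus_sylvestris, Prionailurus_palustris, Raphanus_palustris, Ursus_arenarius, Xenopus_sylvestris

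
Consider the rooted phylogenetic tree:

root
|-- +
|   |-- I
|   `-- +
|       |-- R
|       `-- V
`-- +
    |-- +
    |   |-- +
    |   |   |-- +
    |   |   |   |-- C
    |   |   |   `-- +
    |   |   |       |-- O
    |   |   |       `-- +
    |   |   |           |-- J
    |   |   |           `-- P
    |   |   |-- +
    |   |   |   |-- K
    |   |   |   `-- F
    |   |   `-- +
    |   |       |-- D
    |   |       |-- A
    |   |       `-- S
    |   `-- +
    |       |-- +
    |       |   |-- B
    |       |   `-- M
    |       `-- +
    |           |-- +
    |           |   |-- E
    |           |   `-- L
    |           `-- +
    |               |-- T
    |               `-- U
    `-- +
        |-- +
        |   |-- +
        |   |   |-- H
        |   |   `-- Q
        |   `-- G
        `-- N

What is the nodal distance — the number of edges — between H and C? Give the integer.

8

The MRCA of H and C is the node subtending ((((C,(O,(J,P))),(K,F),(D,A,S)),((B,M),((E,L),(T,U)))),(((H,Q),G),N)).
From H up to that node: 4 branches. From C up to the same node: 4 branches. Total: 4 + 4 = 8.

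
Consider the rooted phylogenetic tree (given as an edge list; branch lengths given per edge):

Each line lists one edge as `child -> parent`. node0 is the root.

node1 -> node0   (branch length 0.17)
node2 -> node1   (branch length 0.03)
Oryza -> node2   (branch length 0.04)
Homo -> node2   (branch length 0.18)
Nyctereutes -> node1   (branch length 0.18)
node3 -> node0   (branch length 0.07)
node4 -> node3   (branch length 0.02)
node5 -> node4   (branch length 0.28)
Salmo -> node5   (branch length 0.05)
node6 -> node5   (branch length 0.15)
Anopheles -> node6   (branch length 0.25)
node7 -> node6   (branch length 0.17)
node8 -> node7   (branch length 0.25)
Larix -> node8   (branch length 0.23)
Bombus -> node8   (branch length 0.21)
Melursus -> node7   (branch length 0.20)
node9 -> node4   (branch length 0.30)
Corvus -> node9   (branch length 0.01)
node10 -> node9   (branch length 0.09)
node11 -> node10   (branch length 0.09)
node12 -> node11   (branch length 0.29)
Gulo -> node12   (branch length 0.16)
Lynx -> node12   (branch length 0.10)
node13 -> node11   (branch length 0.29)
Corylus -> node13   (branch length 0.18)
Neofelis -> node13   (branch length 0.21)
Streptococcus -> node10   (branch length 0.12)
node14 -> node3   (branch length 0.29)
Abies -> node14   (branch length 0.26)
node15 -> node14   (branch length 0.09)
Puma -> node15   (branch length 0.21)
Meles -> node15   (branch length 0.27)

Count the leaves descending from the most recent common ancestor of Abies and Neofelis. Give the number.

The MRCA of Abies and Neofelis is the node subtending (((Salmo,(Anopheles,((Larix,Bombus),Melursus))),(Corvus,(((Gulo,Lynx),(Corylus,Neofelis)),Streptococcus))),(Abies,(Puma,Meles))).
That clade contains 14 terminal taxa: Abies, Anopheles, Bombus, Corvus, Corylus, Gulo, Larix, Lynx, Meles, Melursus, Neofelis, Puma, Salmo, Streptococcus.

14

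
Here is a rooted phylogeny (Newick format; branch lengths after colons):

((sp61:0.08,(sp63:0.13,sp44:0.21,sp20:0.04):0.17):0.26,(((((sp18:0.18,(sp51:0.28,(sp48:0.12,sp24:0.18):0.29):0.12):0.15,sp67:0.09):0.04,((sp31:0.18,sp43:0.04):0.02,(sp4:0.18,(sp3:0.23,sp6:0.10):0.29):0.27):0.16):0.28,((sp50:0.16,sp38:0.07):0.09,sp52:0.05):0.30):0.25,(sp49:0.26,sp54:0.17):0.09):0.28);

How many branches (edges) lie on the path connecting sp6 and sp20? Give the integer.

The MRCA of sp6 and sp20 is the root of the tree.
From sp6 up to that node: 7 branches. From sp20 up to the same node: 3 branches. Total: 7 + 3 = 10.

10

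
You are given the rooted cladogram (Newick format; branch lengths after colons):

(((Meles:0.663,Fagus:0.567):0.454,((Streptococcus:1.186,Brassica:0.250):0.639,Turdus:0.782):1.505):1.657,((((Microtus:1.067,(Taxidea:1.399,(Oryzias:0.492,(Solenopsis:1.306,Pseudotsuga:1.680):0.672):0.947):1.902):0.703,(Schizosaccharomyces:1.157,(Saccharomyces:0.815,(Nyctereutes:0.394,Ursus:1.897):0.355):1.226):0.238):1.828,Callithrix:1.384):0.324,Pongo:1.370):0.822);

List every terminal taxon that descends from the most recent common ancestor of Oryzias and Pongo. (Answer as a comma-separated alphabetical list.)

Callithrix, Microtus, Nyctereutes, Oryzias, Pongo, Pseudotsuga, Saccharomyces, Schizosaccharomyces, Solenopsis, Taxidea, Ursus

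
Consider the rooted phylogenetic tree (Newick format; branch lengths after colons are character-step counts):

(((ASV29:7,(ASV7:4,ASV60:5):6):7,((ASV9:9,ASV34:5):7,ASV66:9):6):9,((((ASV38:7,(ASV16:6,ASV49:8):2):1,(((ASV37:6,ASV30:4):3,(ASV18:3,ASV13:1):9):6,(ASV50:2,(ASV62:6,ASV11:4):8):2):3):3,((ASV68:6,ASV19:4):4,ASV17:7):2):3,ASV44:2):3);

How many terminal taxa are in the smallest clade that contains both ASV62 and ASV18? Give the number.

7

The MRCA of ASV62 and ASV18 is the node subtending (((ASV37,ASV30),(ASV18,ASV13)),(ASV50,(ASV62,ASV11))).
That clade contains 7 terminal taxa: ASV11, ASV13, ASV18, ASV30, ASV37, ASV50, ASV62.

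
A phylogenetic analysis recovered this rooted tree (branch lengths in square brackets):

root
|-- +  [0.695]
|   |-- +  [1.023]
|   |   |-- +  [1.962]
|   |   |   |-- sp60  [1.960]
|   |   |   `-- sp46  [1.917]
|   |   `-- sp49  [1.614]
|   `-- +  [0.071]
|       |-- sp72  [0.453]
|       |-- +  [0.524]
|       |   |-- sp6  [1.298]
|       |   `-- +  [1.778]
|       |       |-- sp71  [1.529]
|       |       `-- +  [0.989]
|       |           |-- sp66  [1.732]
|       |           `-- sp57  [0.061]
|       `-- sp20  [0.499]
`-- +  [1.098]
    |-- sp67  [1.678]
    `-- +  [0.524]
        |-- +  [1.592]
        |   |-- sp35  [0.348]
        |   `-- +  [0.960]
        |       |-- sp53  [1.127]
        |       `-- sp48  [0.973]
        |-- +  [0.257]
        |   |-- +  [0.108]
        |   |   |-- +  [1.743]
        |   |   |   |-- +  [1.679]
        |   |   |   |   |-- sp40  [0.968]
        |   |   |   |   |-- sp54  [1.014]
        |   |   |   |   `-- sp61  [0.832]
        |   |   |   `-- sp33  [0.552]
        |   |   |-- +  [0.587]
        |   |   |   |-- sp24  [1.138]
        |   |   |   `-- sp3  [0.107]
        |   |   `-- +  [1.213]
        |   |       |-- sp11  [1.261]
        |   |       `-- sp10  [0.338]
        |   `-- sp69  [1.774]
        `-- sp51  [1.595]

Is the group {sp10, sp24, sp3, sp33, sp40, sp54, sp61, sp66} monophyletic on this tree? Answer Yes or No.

No

The MRCA of the listed taxa is the root, so the smallest clade containing them is the whole tree.
That clade also contains sp11, sp20, sp35, sp46, sp48, sp49, sp51, sp53, sp57, sp6, sp60, sp67, sp69, sp71, sp72, which are not in the proposed group, so the group is not monophyletic.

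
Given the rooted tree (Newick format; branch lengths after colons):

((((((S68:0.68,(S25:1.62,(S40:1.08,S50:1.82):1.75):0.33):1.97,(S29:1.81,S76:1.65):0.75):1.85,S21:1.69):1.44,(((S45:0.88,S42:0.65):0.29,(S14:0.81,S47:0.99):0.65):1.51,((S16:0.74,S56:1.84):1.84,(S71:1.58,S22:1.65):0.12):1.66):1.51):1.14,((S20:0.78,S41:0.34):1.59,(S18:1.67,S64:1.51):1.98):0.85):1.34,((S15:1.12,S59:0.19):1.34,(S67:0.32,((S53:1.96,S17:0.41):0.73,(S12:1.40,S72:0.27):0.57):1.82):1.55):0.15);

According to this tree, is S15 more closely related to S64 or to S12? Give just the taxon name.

S12

The MRCA of S15 and S12 subtends ((S15,S59),(S67,((S53,S17),(S12,S72)))) (7 taxa).
The MRCA of S15 and S64 is the root, subtending the entire tree (26 taxa).
The first is nested inside the second, so S15 shares a more recent common ancestor with S12.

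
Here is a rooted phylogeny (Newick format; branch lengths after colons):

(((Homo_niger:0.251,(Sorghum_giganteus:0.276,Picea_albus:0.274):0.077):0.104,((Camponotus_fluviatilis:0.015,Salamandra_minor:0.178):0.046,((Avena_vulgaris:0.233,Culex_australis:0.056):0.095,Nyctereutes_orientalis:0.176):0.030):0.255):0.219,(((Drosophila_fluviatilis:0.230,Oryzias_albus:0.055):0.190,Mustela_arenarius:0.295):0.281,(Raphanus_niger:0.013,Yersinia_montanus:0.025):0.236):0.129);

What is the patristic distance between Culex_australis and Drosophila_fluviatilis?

1.485

The path runs Culex_australis → … → MRCA → … → Drosophila_fluviatilis; the MRCA is the root of the tree.
Branch lengths along that path: 0.056 + 0.095 + 0.030 + 0.255 + 0.219 + 0.129 + 0.281 + 0.190 + 0.230 = 1.485.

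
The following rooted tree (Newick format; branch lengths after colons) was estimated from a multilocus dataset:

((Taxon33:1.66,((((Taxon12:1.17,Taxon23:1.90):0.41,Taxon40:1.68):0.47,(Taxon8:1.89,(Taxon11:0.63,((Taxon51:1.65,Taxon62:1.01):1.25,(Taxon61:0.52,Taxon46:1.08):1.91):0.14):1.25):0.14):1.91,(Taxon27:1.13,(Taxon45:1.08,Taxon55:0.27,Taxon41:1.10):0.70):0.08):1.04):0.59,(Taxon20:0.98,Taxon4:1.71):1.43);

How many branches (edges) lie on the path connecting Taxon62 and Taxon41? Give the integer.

9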